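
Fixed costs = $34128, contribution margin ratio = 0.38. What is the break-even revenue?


Formula: BER = Fixed Costs / Contribution Margin Ratio
BER = $34128 / 0.38
BER = $89810.53 (to the nearest cent)

$89810.53


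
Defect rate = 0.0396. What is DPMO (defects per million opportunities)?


DPMO = defect_rate * 1000000 = 0.0396 * 1000000

39600


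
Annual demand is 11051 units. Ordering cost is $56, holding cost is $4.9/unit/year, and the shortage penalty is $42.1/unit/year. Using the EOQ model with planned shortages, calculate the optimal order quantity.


Formula: EOQ* = sqrt(2DS/H) * sqrt((H+P)/P)
Base EOQ = sqrt(2*11051*56/4.9) = 502.59 units
Correction = sqrt((4.9+42.1)/42.1) = 1.05659
EOQ* = 502.59 * 1.05659 = 531.0 units

531.0 units


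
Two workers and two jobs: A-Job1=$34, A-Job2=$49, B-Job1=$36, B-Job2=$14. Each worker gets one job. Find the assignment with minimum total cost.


Option 1: A->1 + B->2 = $34 + $14 = $48
Option 2: A->2 + B->1 = $49 + $36 = $85
Min cost = min($48, $85) = $48

$48


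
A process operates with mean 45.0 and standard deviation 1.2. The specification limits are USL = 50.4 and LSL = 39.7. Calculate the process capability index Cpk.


Cpu = (50.4 - 45.0) / (3 * 1.2) = 1.5
Cpl = (45.0 - 39.7) / (3 * 1.2) = 1.47
Cpk = min(1.5, 1.47) = 1.47

1.47


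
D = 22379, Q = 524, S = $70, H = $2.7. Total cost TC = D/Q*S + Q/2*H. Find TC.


TC = 22379/524 * 70 + 524/2 * 2.7

$3696.96


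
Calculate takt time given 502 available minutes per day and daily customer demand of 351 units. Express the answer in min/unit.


Formula: Takt Time = Available Production Time / Customer Demand
Takt = 502 min/day / 351 units/day
Takt = 1.43 min/unit

1.43 min/unit


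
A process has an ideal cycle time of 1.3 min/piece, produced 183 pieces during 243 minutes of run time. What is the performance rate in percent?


Formula: Performance = (Ideal CT * Total Count) / Run Time * 100
Ideal output time = 1.3 * 183 = 237.9 min
Performance = 237.9 / 243 * 100 = 97.9%

97.9%


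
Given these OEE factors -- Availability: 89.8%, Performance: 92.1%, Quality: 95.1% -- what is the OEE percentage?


Formula: OEE = Availability * Performance * Quality / 10000
A * P = 89.8% * 92.1% / 100 = 82.71%
OEE = 82.71% * 95.1% / 100 = 78.7%

78.7%


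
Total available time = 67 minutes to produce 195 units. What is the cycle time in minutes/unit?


Formula: CT = Available Time / Number of Units
CT = 67 min / 195 units
CT = 0.34 min/unit

0.34 min/unit


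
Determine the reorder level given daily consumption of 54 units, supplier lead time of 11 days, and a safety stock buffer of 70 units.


Formula: ROP = (Daily Demand * Lead Time) + Safety Stock
Demand during lead time = 54 * 11 = 594 units
ROP = 594 + 70 = 664 units

664 units


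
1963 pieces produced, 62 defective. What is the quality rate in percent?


Formula: Quality Rate = Good Pieces / Total Pieces * 100
Good pieces = 1963 - 62 = 1901
QR = 1901 / 1963 * 100 = 96.8%

96.8%


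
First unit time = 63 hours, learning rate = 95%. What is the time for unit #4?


Formula: T_n = T_1 * (learning_rate)^(log2(n)) where learning_rate = rate/100
Doublings = log2(4) = 2
T_n = 63 * 0.95^2
T_n = 63 * 0.9025 = 56.9 hours

56.9 hours


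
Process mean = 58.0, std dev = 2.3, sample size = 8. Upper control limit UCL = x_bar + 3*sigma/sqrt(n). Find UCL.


UCL = 58.0 + 3 * 2.3 / sqrt(8)

60.44


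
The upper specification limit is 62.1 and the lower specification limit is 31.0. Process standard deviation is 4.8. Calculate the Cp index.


Cp = (62.1 - 31.0) / (6 * 4.8)

1.08


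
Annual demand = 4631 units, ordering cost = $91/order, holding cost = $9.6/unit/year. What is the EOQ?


Formula: EOQ = sqrt(2 * D * S / H)
Numerator: 2 * 4631 * 91 = 842842
2DS/H = 842842 / 9.6 = 87796.0
EOQ = sqrt(87796.0) = 296.3 units

296.3 units


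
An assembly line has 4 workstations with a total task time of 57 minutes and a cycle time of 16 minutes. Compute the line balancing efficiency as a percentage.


Formula: Efficiency = Sum of Task Times / (N_stations * CT) * 100
Total station capacity = 4 stations * 16 min = 64 min
Efficiency = 57 / 64 * 100 = 89.1%

89.1%


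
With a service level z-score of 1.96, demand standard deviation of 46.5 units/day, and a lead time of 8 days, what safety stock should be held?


Formula: SS = z * sigma_d * sqrt(LT)
sqrt(LT) = sqrt(8) = 2.8284
SS = 1.96 * 46.5 * 2.8284
SS = 257.8 units

257.8 units


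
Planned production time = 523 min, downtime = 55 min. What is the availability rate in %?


Formula: Availability = (Planned Time - Downtime) / Planned Time * 100
Uptime = 523 - 55 = 468 min
Availability = 468 / 523 * 100 = 89.5%

89.5%


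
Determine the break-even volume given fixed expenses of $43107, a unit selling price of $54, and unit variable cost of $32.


Formula: BEQ = Fixed Costs / (Price - Variable Cost)
Contribution margin = $54 - $32 = $22/unit
BEQ = ceil($43107 / $22/unit) = ceil(1959.41) = 1960 units

1960 units


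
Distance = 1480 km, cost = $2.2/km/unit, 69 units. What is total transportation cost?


TC = dist * cost * units = 1480 * 2.2 * 69 = $224664.00

$224664.00


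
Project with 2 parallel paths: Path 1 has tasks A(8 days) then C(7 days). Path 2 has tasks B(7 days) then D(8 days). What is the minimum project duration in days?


Path 1 = 8 + 7 = 15 days
Path 2 = 7 + 8 = 15 days
Duration = max(15, 15) = 15 days

15 days


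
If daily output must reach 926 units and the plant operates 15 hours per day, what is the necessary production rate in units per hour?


Formula: Production Rate = Daily Demand / Available Hours
Rate = 926 units/day / 15 hours/day
Rate = 61.7 units/hour

61.7 units/hour


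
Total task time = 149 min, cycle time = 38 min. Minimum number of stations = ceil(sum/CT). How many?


Formula: N_min = ceil(Sum of Task Times / Cycle Time)
N_min = ceil(149 min / 38 min) = ceil(3.9211)
N_min = 4 stations

4


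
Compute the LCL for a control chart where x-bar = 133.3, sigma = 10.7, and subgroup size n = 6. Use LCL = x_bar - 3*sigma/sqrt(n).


LCL = 133.3 - 3 * 10.7 / sqrt(6)

120.2


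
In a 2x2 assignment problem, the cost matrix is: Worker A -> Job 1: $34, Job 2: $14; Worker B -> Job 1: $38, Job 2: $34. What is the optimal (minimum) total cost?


Option 1: A->1 + B->2 = $34 + $34 = $68
Option 2: A->2 + B->1 = $14 + $38 = $52
Min cost = min($68, $52) = $52

$52


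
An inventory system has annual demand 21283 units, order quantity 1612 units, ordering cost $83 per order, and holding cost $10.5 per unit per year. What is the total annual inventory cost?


TC = 21283/1612 * 83 + 1612/2 * 10.5

$9558.84


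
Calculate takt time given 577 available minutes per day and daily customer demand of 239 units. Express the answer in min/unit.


Formula: Takt Time = Available Production Time / Customer Demand
Takt = 577 min/day / 239 units/day
Takt = 2.41 min/unit

2.41 min/unit


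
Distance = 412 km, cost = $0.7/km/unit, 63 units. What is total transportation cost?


TC = dist * cost * units = 412 * 0.7 * 63 = $18169.20

$18169.20


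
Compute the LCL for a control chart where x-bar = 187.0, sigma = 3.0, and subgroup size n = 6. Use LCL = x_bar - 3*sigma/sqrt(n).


LCL = 187.0 - 3 * 3.0 / sqrt(6)

183.33


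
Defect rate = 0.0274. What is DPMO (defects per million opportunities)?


DPMO = defect_rate * 1000000 = 0.0274 * 1000000

27400


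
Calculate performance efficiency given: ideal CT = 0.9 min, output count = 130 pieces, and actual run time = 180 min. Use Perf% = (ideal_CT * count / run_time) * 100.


Formula: Performance = (Ideal CT * Total Count) / Run Time * 100
Ideal output time = 0.9 * 130 = 117.0 min
Performance = 117.0 / 180 * 100 = 65.0%

65.0%


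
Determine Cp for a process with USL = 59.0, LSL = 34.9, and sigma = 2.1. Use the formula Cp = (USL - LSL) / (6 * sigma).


Cp = (59.0 - 34.9) / (6 * 2.1)

1.91


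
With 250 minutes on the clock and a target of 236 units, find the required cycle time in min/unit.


Formula: CT = Available Time / Number of Units
CT = 250 min / 236 units
CT = 1.06 min/unit

1.06 min/unit


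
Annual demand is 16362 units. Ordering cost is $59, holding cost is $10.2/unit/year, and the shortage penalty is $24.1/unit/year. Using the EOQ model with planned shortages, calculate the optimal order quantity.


Formula: EOQ* = sqrt(2DS/H) * sqrt((H+P)/P)
Base EOQ = sqrt(2*16362*59/10.2) = 435.07 units
Correction = sqrt((10.2+24.1)/24.1) = 1.19299
EOQ* = 435.07 * 1.19299 = 519.0 units

519.0 units


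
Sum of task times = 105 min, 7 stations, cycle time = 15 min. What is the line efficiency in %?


Formula: Efficiency = Sum of Task Times / (N_stations * CT) * 100
Total station capacity = 7 stations * 15 min = 105 min
Efficiency = 105 / 105 * 100 = 100.0%

100.0%


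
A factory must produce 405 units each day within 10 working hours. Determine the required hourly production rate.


Formula: Production Rate = Daily Demand / Available Hours
Rate = 405 units/day / 10 hours/day
Rate = 40.5 units/hour

40.5 units/hour


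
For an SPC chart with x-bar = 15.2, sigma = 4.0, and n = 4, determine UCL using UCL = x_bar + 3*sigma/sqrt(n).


UCL = 15.2 + 3 * 4.0 / sqrt(4)

21.2


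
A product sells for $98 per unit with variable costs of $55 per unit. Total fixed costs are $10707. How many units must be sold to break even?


Formula: BEQ = Fixed Costs / (Price - Variable Cost)
Contribution margin = $98 - $55 = $43/unit
BEQ = ceil($10707 / $43/unit) = ceil(249.0) = 249 units

249 units


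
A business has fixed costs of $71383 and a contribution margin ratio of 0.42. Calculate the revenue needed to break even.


Formula: BER = Fixed Costs / Contribution Margin Ratio
BER = $71383 / 0.42
BER = $169959.52 (to the nearest cent)

$169959.52


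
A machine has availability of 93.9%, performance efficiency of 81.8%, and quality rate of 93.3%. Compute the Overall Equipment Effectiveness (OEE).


Formula: OEE = Availability * Performance * Quality / 10000
A * P = 93.9% * 81.8% / 100 = 76.81%
OEE = 76.81% * 93.3% / 100 = 71.7%

71.7%


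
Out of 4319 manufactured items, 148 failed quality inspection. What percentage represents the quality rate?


Formula: Quality Rate = Good Pieces / Total Pieces * 100
Good pieces = 4319 - 148 = 4171
QR = 4171 / 4319 * 100 = 96.6%

96.6%


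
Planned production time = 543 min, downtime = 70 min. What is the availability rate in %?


Formula: Availability = (Planned Time - Downtime) / Planned Time * 100
Uptime = 543 - 70 = 473 min
Availability = 473 / 543 * 100 = 87.1%

87.1%


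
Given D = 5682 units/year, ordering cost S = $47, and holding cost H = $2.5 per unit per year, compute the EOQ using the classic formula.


Formula: EOQ = sqrt(2 * D * S / H)
Numerator: 2 * 5682 * 47 = 534108
2DS/H = 534108 / 2.5 = 213643.2
EOQ = sqrt(213643.2) = 462.2 units

462.2 units


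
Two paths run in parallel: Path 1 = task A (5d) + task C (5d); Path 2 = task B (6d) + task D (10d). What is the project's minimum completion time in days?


Path 1 = 5 + 5 = 10 days
Path 2 = 6 + 10 = 16 days
Duration = max(10, 16) = 16 days

16 days


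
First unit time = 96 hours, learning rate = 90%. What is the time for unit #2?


Formula: T_n = T_1 * (learning_rate)^(log2(n)) where learning_rate = rate/100
Doublings = log2(2) = 1
T_n = 96 * 0.9^1
T_n = 96 * 0.9 = 86.4 hours

86.4 hours


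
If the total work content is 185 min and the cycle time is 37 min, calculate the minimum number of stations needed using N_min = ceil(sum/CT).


Formula: N_min = ceil(Sum of Task Times / Cycle Time)
N_min = ceil(185 min / 37 min) = ceil(5.0)
N_min = 5 stations

5


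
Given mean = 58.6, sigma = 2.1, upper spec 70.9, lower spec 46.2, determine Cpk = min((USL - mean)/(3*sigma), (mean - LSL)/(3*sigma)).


Cpu = (70.9 - 58.6) / (3 * 2.1) = 1.95
Cpl = (58.6 - 46.2) / (3 * 2.1) = 1.97
Cpk = min(1.95, 1.97) = 1.95

1.95


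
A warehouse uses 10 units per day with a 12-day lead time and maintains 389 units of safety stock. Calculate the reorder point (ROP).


Formula: ROP = (Daily Demand * Lead Time) + Safety Stock
Demand during lead time = 10 * 12 = 120 units
ROP = 120 + 389 = 509 units

509 units


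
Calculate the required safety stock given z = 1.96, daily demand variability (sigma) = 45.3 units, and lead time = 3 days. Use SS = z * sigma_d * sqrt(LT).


Formula: SS = z * sigma_d * sqrt(LT)
sqrt(LT) = sqrt(3) = 1.7321
SS = 1.96 * 45.3 * 1.7321
SS = 153.8 units

153.8 units


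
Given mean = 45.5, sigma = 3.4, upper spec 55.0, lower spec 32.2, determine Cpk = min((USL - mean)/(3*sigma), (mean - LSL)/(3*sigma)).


Cpu = (55.0 - 45.5) / (3 * 3.4) = 0.93
Cpl = (45.5 - 32.2) / (3 * 3.4) = 1.3
Cpk = min(0.93, 1.3) = 0.93

0.93


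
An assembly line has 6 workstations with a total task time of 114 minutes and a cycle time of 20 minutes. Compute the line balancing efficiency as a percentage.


Formula: Efficiency = Sum of Task Times / (N_stations * CT) * 100
Total station capacity = 6 stations * 20 min = 120 min
Efficiency = 114 / 120 * 100 = 95.0%

95.0%


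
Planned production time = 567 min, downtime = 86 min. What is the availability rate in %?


Formula: Availability = (Planned Time - Downtime) / Planned Time * 100
Uptime = 567 - 86 = 481 min
Availability = 481 / 567 * 100 = 84.8%

84.8%


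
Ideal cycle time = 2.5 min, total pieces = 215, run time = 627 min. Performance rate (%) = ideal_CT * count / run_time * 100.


Formula: Performance = (Ideal CT * Total Count) / Run Time * 100
Ideal output time = 2.5 * 215 = 537.5 min
Performance = 537.5 / 627 * 100 = 85.7%

85.7%


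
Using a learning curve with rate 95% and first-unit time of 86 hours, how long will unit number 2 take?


Formula: T_n = T_1 * (learning_rate)^(log2(n)) where learning_rate = rate/100
Doublings = log2(2) = 1
T_n = 86 * 0.95^1
T_n = 86 * 0.95 = 81.7 hours

81.7 hours


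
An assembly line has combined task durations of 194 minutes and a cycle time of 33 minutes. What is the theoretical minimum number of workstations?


Formula: N_min = ceil(Sum of Task Times / Cycle Time)
N_min = ceil(194 min / 33 min) = ceil(5.8788)
N_min = 6 stations

6


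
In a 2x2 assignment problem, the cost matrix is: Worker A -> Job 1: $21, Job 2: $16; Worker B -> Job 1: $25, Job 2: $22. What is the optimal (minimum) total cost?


Option 1: A->1 + B->2 = $21 + $22 = $43
Option 2: A->2 + B->1 = $16 + $25 = $41
Min cost = min($43, $41) = $41

$41


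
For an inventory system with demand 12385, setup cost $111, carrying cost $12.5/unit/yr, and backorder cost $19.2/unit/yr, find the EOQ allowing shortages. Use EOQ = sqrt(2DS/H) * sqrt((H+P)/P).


Formula: EOQ* = sqrt(2DS/H) * sqrt((H+P)/P)
Base EOQ = sqrt(2*12385*111/12.5) = 469.0 units
Correction = sqrt((12.5+19.2)/19.2) = 1.28493
EOQ* = 469.0 * 1.28493 = 602.6 units

602.6 units


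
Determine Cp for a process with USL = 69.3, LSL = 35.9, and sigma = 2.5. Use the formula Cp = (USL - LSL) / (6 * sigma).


Cp = (69.3 - 35.9) / (6 * 2.5)

2.23


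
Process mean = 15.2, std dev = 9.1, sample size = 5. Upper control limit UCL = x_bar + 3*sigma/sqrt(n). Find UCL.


UCL = 15.2 + 3 * 9.1 / sqrt(5)

27.41


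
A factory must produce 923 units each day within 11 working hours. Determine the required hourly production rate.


Formula: Production Rate = Daily Demand / Available Hours
Rate = 923 units/day / 11 hours/day
Rate = 83.9 units/hour

83.9 units/hour


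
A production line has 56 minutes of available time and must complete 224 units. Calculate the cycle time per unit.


Formula: CT = Available Time / Number of Units
CT = 56 min / 224 units
CT = 0.25 min/unit

0.25 min/unit


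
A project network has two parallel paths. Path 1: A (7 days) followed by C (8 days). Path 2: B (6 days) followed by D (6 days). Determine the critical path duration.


Path 1 = 7 + 8 = 15 days
Path 2 = 6 + 6 = 12 days
Duration = max(15, 12) = 15 days

15 days


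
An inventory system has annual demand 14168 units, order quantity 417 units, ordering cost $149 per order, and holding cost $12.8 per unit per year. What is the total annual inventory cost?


TC = 14168/417 * 149 + 417/2 * 12.8

$7731.23


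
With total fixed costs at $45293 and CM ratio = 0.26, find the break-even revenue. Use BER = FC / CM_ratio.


Formula: BER = Fixed Costs / Contribution Margin Ratio
BER = $45293 / 0.26
BER = $174203.85 (to the nearest cent)

$174203.85


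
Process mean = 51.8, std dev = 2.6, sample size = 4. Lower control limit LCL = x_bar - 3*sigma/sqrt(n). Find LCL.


LCL = 51.8 - 3 * 2.6 / sqrt(4)

47.9


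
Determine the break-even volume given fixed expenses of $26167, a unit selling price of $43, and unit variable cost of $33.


Formula: BEQ = Fixed Costs / (Price - Variable Cost)
Contribution margin = $43 - $33 = $10/unit
BEQ = ceil($26167 / $10/unit) = ceil(2616.7) = 2617 units

2617 units


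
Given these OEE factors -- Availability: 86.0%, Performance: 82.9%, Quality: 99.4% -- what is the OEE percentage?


Formula: OEE = Availability * Performance * Quality / 10000
A * P = 86.0% * 82.9% / 100 = 71.29%
OEE = 71.29% * 99.4% / 100 = 70.9%

70.9%


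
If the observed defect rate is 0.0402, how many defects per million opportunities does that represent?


DPMO = defect_rate * 1000000 = 0.0402 * 1000000

40200


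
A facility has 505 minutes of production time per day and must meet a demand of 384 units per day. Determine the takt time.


Formula: Takt Time = Available Production Time / Customer Demand
Takt = 505 min/day / 384 units/day
Takt = 1.32 min/unit

1.32 min/unit


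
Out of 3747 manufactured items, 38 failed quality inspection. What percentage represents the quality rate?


Formula: Quality Rate = Good Pieces / Total Pieces * 100
Good pieces = 3747 - 38 = 3709
QR = 3709 / 3747 * 100 = 99.0%

99.0%


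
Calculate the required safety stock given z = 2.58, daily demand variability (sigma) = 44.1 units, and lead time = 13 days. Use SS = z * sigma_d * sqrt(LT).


Formula: SS = z * sigma_d * sqrt(LT)
sqrt(LT) = sqrt(13) = 3.6056
SS = 2.58 * 44.1 * 3.6056
SS = 410.2 units

410.2 units


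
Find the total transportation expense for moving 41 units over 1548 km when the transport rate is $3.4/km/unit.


TC = dist * cost * units = 1548 * 3.4 * 41 = $215791.20

$215791.20


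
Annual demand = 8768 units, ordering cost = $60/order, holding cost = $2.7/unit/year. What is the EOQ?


Formula: EOQ = sqrt(2 * D * S / H)
Numerator: 2 * 8768 * 60 = 1052160
2DS/H = 1052160 / 2.7 = 389688.9
EOQ = sqrt(389688.9) = 624.3 units

624.3 units


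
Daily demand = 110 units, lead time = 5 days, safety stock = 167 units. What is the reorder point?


Formula: ROP = (Daily Demand * Lead Time) + Safety Stock
Demand during lead time = 110 * 5 = 550 units
ROP = 550 + 167 = 717 units

717 units


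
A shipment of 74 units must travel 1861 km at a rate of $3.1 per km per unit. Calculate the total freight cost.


TC = dist * cost * units = 1861 * 3.1 * 74 = $426913.40

$426913.40


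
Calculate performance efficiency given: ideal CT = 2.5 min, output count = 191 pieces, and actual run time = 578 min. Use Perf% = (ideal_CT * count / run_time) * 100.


Formula: Performance = (Ideal CT * Total Count) / Run Time * 100
Ideal output time = 2.5 * 191 = 477.5 min
Performance = 477.5 / 578 * 100 = 82.6%

82.6%


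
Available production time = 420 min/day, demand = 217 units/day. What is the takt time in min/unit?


Formula: Takt Time = Available Production Time / Customer Demand
Takt = 420 min/day / 217 units/day
Takt = 1.94 min/unit

1.94 min/unit


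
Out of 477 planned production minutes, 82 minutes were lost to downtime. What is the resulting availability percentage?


Formula: Availability = (Planned Time - Downtime) / Planned Time * 100
Uptime = 477 - 82 = 395 min
Availability = 395 / 477 * 100 = 82.8%

82.8%


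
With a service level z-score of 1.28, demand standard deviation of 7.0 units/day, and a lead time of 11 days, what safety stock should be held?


Formula: SS = z * sigma_d * sqrt(LT)
sqrt(LT) = sqrt(11) = 3.3166
SS = 1.28 * 7.0 * 3.3166
SS = 29.7 units

29.7 units


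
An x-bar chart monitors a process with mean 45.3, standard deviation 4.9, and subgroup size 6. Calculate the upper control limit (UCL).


UCL = 45.3 + 3 * 4.9 / sqrt(6)

51.3


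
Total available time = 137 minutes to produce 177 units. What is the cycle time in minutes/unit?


Formula: CT = Available Time / Number of Units
CT = 137 min / 177 units
CT = 0.77 min/unit

0.77 min/unit


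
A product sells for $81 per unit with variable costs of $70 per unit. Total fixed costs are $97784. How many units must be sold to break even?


Formula: BEQ = Fixed Costs / (Price - Variable Cost)
Contribution margin = $81 - $70 = $11/unit
BEQ = ceil($97784 / $11/unit) = ceil(8889.45) = 8890 units

8890 units


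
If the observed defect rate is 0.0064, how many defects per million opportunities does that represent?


DPMO = defect_rate * 1000000 = 0.0064 * 1000000

6400


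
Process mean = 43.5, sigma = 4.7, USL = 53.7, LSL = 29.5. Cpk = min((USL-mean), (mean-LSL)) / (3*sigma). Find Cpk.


Cpu = (53.7 - 43.5) / (3 * 4.7) = 0.72
Cpl = (43.5 - 29.5) / (3 * 4.7) = 0.99
Cpk = min(0.72, 0.99) = 0.72

0.72


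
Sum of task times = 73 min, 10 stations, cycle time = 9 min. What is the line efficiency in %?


Formula: Efficiency = Sum of Task Times / (N_stations * CT) * 100
Total station capacity = 10 stations * 9 min = 90 min
Efficiency = 73 / 90 * 100 = 81.1%

81.1%


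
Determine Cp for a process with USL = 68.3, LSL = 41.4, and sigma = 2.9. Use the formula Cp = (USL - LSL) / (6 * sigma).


Cp = (68.3 - 41.4) / (6 * 2.9)

1.55


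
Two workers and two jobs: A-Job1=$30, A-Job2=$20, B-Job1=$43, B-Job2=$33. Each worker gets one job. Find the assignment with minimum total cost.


Option 1: A->1 + B->2 = $30 + $33 = $63
Option 2: A->2 + B->1 = $20 + $43 = $63
Min cost = min($63, $63) = $63

$63


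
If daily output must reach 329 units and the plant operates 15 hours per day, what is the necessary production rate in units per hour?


Formula: Production Rate = Daily Demand / Available Hours
Rate = 329 units/day / 15 hours/day
Rate = 21.9 units/hour

21.9 units/hour


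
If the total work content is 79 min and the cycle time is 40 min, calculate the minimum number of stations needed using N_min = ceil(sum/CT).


Formula: N_min = ceil(Sum of Task Times / Cycle Time)
N_min = ceil(79 min / 40 min) = ceil(1.975)
N_min = 2 stations

2


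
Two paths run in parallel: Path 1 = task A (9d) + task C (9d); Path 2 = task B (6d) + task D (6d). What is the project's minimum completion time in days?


Path 1 = 9 + 9 = 18 days
Path 2 = 6 + 6 = 12 days
Duration = max(18, 12) = 18 days

18 days


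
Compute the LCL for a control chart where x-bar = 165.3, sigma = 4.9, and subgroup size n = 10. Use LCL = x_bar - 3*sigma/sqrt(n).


LCL = 165.3 - 3 * 4.9 / sqrt(10)

160.65


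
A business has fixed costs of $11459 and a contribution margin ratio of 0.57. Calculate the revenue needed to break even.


Formula: BER = Fixed Costs / Contribution Margin Ratio
BER = $11459 / 0.57
BER = $20103.51 (to the nearest cent)

$20103.51


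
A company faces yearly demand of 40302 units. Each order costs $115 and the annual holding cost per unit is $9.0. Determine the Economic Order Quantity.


Formula: EOQ = sqrt(2 * D * S / H)
Numerator: 2 * 40302 * 115 = 9269460
2DS/H = 9269460 / 9.0 = 1029940.0
EOQ = sqrt(1029940.0) = 1014.9 units

1014.9 units


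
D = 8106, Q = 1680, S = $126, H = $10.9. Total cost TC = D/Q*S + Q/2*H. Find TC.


TC = 8106/1680 * 126 + 1680/2 * 10.9

$9763.95


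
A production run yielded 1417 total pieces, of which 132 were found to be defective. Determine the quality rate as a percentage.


Formula: Quality Rate = Good Pieces / Total Pieces * 100
Good pieces = 1417 - 132 = 1285
QR = 1285 / 1417 * 100 = 90.7%

90.7%


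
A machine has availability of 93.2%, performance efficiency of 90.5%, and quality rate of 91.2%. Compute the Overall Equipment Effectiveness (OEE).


Formula: OEE = Availability * Performance * Quality / 10000
A * P = 93.2% * 90.5% / 100 = 84.35%
OEE = 84.35% * 91.2% / 100 = 76.9%

76.9%


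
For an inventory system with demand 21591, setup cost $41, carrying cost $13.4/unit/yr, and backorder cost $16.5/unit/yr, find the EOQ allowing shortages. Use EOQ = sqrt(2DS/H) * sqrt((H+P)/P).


Formula: EOQ* = sqrt(2DS/H) * sqrt((H+P)/P)
Base EOQ = sqrt(2*21591*41/13.4) = 363.49 units
Correction = sqrt((13.4+16.5)/16.5) = 1.34615
EOQ* = 363.49 * 1.34615 = 489.3 units

489.3 units


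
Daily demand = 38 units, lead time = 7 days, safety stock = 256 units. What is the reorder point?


Formula: ROP = (Daily Demand * Lead Time) + Safety Stock
Demand during lead time = 38 * 7 = 266 units
ROP = 266 + 256 = 522 units

522 units


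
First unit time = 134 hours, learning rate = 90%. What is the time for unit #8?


Formula: T_n = T_1 * (learning_rate)^(log2(n)) where learning_rate = rate/100
Doublings = log2(8) = 3
T_n = 134 * 0.9^3
T_n = 134 * 0.729 = 97.7 hours

97.7 hours


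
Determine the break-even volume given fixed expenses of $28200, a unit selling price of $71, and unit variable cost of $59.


Formula: BEQ = Fixed Costs / (Price - Variable Cost)
Contribution margin = $71 - $59 = $12/unit
BEQ = ceil($28200 / $12/unit) = ceil(2350.0) = 2350 units

2350 units


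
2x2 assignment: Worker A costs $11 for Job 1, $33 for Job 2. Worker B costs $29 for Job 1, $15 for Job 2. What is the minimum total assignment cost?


Option 1: A->1 + B->2 = $11 + $15 = $26
Option 2: A->2 + B->1 = $33 + $29 = $62
Min cost = min($26, $62) = $26

$26


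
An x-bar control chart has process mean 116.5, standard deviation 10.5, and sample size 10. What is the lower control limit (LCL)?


LCL = 116.5 - 3 * 10.5 / sqrt(10)

106.54


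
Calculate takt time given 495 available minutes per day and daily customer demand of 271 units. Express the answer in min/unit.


Formula: Takt Time = Available Production Time / Customer Demand
Takt = 495 min/day / 271 units/day
Takt = 1.83 min/unit

1.83 min/unit


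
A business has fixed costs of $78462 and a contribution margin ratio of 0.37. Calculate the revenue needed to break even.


Formula: BER = Fixed Costs / Contribution Margin Ratio
BER = $78462 / 0.37
BER = $212059.46 (to the nearest cent)

$212059.46


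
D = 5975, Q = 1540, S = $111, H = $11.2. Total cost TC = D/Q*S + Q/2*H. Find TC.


TC = 5975/1540 * 111 + 1540/2 * 11.2

$9054.67


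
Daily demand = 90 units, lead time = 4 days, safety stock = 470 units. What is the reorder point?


Formula: ROP = (Daily Demand * Lead Time) + Safety Stock
Demand during lead time = 90 * 4 = 360 units
ROP = 360 + 470 = 830 units

830 units


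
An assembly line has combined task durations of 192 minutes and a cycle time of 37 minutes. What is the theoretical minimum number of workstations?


Formula: N_min = ceil(Sum of Task Times / Cycle Time)
N_min = ceil(192 min / 37 min) = ceil(5.1892)
N_min = 6 stations

6


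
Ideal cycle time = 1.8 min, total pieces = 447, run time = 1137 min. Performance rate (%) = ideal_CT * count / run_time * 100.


Formula: Performance = (Ideal CT * Total Count) / Run Time * 100
Ideal output time = 1.8 * 447 = 804.6 min
Performance = 804.6 / 1137 * 100 = 70.8%

70.8%


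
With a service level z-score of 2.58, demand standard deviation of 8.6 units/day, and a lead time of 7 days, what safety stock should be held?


Formula: SS = z * sigma_d * sqrt(LT)
sqrt(LT) = sqrt(7) = 2.6458
SS = 2.58 * 8.6 * 2.6458
SS = 58.7 units

58.7 units


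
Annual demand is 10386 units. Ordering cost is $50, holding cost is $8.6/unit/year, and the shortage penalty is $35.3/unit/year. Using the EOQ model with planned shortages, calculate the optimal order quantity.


Formula: EOQ* = sqrt(2DS/H) * sqrt((H+P)/P)
Base EOQ = sqrt(2*10386*50/8.6) = 347.52 units
Correction = sqrt((8.6+35.3)/35.3) = 1.11518
EOQ* = 347.52 * 1.11518 = 387.5 units

387.5 units


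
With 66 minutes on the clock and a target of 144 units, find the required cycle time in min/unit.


Formula: CT = Available Time / Number of Units
CT = 66 min / 144 units
CT = 0.46 min/unit

0.46 min/unit


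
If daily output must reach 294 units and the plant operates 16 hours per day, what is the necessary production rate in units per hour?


Formula: Production Rate = Daily Demand / Available Hours
Rate = 294 units/day / 16 hours/day
Rate = 18.4 units/hour

18.4 units/hour


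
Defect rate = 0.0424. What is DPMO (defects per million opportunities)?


DPMO = defect_rate * 1000000 = 0.0424 * 1000000

42400


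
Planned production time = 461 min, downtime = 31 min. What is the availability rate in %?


Formula: Availability = (Planned Time - Downtime) / Planned Time * 100
Uptime = 461 - 31 = 430 min
Availability = 430 / 461 * 100 = 93.3%

93.3%


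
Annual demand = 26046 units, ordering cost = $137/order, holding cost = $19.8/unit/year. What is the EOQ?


Formula: EOQ = sqrt(2 * D * S / H)
Numerator: 2 * 26046 * 137 = 7136604
2DS/H = 7136604 / 19.8 = 360434.5
EOQ = sqrt(360434.5) = 600.4 units

600.4 units


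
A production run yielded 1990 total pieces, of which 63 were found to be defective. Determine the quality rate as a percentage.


Formula: Quality Rate = Good Pieces / Total Pieces * 100
Good pieces = 1990 - 63 = 1927
QR = 1927 / 1990 * 100 = 96.8%

96.8%


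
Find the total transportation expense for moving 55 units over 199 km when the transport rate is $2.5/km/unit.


TC = dist * cost * units = 199 * 2.5 * 55 = $27362.50

$27362.50


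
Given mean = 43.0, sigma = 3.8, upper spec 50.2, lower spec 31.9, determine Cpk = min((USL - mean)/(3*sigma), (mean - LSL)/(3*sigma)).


Cpu = (50.2 - 43.0) / (3 * 3.8) = 0.63
Cpl = (43.0 - 31.9) / (3 * 3.8) = 0.97
Cpk = min(0.63, 0.97) = 0.63

0.63


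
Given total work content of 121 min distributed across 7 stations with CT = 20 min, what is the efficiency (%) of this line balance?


Formula: Efficiency = Sum of Task Times / (N_stations * CT) * 100
Total station capacity = 7 stations * 20 min = 140 min
Efficiency = 121 / 140 * 100 = 86.4%

86.4%


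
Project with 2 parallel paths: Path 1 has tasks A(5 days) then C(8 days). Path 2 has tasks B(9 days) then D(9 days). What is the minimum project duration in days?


Path 1 = 5 + 8 = 13 days
Path 2 = 9 + 9 = 18 days
Duration = max(13, 18) = 18 days

18 days


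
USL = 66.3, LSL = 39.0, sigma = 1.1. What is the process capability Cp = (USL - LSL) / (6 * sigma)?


Cp = (66.3 - 39.0) / (6 * 1.1)

4.14


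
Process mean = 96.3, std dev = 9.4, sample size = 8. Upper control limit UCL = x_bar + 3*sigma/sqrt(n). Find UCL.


UCL = 96.3 + 3 * 9.4 / sqrt(8)

106.27


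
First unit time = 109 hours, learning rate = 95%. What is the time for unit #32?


Formula: T_n = T_1 * (learning_rate)^(log2(n)) where learning_rate = rate/100
Doublings = log2(32) = 5
T_n = 109 * 0.95^5
T_n = 109 * 0.7738 = 84.3 hours

84.3 hours


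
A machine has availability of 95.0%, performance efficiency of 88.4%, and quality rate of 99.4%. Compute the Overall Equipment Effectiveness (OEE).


Formula: OEE = Availability * Performance * Quality / 10000
A * P = 95.0% * 88.4% / 100 = 83.98%
OEE = 83.98% * 99.4% / 100 = 83.5%

83.5%


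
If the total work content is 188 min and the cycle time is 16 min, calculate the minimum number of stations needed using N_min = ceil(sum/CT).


Formula: N_min = ceil(Sum of Task Times / Cycle Time)
N_min = ceil(188 min / 16 min) = ceil(11.75)
N_min = 12 stations

12


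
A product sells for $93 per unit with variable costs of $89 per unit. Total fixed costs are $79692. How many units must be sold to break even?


Formula: BEQ = Fixed Costs / (Price - Variable Cost)
Contribution margin = $93 - $89 = $4/unit
BEQ = ceil($79692 / $4/unit) = ceil(19923.0) = 19923 units

19923 units


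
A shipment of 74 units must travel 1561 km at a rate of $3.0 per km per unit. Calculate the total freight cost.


TC = dist * cost * units = 1561 * 3.0 * 74 = $346542.00

$346542.00


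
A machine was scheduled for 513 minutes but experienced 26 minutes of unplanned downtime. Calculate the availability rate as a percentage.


Formula: Availability = (Planned Time - Downtime) / Planned Time * 100
Uptime = 513 - 26 = 487 min
Availability = 487 / 513 * 100 = 94.9%

94.9%


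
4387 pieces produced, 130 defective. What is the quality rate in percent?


Formula: Quality Rate = Good Pieces / Total Pieces * 100
Good pieces = 4387 - 130 = 4257
QR = 4257 / 4387 * 100 = 97.0%

97.0%


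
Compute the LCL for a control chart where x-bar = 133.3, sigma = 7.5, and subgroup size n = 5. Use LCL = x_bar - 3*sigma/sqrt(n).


LCL = 133.3 - 3 * 7.5 / sqrt(5)

123.24


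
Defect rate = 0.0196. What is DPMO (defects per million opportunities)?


DPMO = defect_rate * 1000000 = 0.0196 * 1000000

19600


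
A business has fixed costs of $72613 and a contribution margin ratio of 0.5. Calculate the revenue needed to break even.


Formula: BER = Fixed Costs / Contribution Margin Ratio
BER = $72613 / 0.5
BER = $145226.00 (to the nearest cent)

$145226.00


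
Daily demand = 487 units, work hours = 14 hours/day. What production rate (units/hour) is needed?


Formula: Production Rate = Daily Demand / Available Hours
Rate = 487 units/day / 14 hours/day
Rate = 34.8 units/hour

34.8 units/hour


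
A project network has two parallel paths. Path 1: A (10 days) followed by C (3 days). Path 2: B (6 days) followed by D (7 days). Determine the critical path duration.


Path 1 = 10 + 3 = 13 days
Path 2 = 6 + 7 = 13 days
Duration = max(13, 13) = 13 days

13 days


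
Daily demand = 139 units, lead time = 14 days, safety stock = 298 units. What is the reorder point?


Formula: ROP = (Daily Demand * Lead Time) + Safety Stock
Demand during lead time = 139 * 14 = 1946 units
ROP = 1946 + 298 = 2244 units

2244 units


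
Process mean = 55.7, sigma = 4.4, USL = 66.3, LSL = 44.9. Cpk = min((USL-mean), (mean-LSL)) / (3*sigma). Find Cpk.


Cpu = (66.3 - 55.7) / (3 * 4.4) = 0.8
Cpl = (55.7 - 44.9) / (3 * 4.4) = 0.82
Cpk = min(0.8, 0.82) = 0.8

0.8


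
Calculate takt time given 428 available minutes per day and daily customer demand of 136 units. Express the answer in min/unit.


Formula: Takt Time = Available Production Time / Customer Demand
Takt = 428 min/day / 136 units/day
Takt = 3.15 min/unit

3.15 min/unit


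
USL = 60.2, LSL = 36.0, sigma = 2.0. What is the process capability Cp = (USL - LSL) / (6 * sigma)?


Cp = (60.2 - 36.0) / (6 * 2.0)

2.02


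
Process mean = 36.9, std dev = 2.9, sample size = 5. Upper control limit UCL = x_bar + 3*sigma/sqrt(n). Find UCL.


UCL = 36.9 + 3 * 2.9 / sqrt(5)

40.79


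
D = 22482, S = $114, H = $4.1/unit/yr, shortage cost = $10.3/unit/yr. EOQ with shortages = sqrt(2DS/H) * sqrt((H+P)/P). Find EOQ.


Formula: EOQ* = sqrt(2DS/H) * sqrt((H+P)/P)
Base EOQ = sqrt(2*22482*114/4.1) = 1118.13 units
Correction = sqrt((4.1+10.3)/10.3) = 1.1824
EOQ* = 1118.13 * 1.1824 = 1322.1 units

1322.1 units


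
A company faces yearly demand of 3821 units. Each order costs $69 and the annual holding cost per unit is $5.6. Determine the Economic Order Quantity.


Formula: EOQ = sqrt(2 * D * S / H)
Numerator: 2 * 3821 * 69 = 527298
2DS/H = 527298 / 5.6 = 94160.4
EOQ = sqrt(94160.4) = 306.9 units

306.9 units


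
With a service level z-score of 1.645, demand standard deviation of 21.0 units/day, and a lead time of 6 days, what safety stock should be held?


Formula: SS = z * sigma_d * sqrt(LT)
sqrt(LT) = sqrt(6) = 2.4495
SS = 1.645 * 21.0 * 2.4495
SS = 84.6 units

84.6 units


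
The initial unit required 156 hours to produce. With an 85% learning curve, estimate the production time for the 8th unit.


Formula: T_n = T_1 * (learning_rate)^(log2(n)) where learning_rate = rate/100
Doublings = log2(8) = 3
T_n = 156 * 0.85^3
T_n = 156 * 0.6141 = 95.8 hours

95.8 hours


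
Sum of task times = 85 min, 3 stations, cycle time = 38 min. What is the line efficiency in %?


Formula: Efficiency = Sum of Task Times / (N_stations * CT) * 100
Total station capacity = 3 stations * 38 min = 114 min
Efficiency = 85 / 114 * 100 = 74.6%

74.6%


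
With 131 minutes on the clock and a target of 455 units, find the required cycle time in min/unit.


Formula: CT = Available Time / Number of Units
CT = 131 min / 455 units
CT = 0.29 min/unit

0.29 min/unit


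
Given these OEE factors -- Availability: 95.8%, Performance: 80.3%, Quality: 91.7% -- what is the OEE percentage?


Formula: OEE = Availability * Performance * Quality / 10000
A * P = 95.8% * 80.3% / 100 = 76.93%
OEE = 76.93% * 91.7% / 100 = 70.5%

70.5%


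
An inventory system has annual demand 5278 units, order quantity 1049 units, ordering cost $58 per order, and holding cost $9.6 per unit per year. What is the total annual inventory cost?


TC = 5278/1049 * 58 + 1049/2 * 9.6

$5327.02


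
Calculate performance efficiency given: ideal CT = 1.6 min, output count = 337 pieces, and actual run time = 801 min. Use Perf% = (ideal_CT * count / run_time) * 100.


Formula: Performance = (Ideal CT * Total Count) / Run Time * 100
Ideal output time = 1.6 * 337 = 539.2 min
Performance = 539.2 / 801 * 100 = 67.3%

67.3%


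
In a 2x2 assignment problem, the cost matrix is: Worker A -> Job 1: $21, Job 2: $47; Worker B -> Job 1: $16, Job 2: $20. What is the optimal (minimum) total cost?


Option 1: A->1 + B->2 = $21 + $20 = $41
Option 2: A->2 + B->1 = $47 + $16 = $63
Min cost = min($41, $63) = $41

$41


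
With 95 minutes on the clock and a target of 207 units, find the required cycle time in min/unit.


Formula: CT = Available Time / Number of Units
CT = 95 min / 207 units
CT = 0.46 min/unit

0.46 min/unit


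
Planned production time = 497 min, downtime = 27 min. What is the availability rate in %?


Formula: Availability = (Planned Time - Downtime) / Planned Time * 100
Uptime = 497 - 27 = 470 min
Availability = 470 / 497 * 100 = 94.6%

94.6%


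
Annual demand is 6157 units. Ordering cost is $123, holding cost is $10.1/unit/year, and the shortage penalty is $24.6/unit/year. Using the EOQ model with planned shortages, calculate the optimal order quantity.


Formula: EOQ* = sqrt(2DS/H) * sqrt((H+P)/P)
Base EOQ = sqrt(2*6157*123/10.1) = 387.25 units
Correction = sqrt((10.1+24.6)/24.6) = 1.18767
EOQ* = 387.25 * 1.18767 = 459.9 units

459.9 units


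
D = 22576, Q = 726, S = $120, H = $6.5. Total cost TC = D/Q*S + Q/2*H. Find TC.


TC = 22576/726 * 120 + 726/2 * 6.5

$6091.07


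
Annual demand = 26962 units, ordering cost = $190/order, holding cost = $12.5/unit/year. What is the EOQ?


Formula: EOQ = sqrt(2 * D * S / H)
Numerator: 2 * 26962 * 190 = 10245560
2DS/H = 10245560 / 12.5 = 819644.8
EOQ = sqrt(819644.8) = 905.3 units

905.3 units


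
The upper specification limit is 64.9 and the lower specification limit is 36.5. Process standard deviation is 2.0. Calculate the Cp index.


Cp = (64.9 - 36.5) / (6 * 2.0)

2.37


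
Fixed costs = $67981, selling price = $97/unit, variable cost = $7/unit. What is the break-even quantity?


Formula: BEQ = Fixed Costs / (Price - Variable Cost)
Contribution margin = $97 - $7 = $90/unit
BEQ = ceil($67981 / $90/unit) = ceil(755.34) = 756 units

756 units


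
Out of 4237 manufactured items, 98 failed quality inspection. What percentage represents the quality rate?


Formula: Quality Rate = Good Pieces / Total Pieces * 100
Good pieces = 4237 - 98 = 4139
QR = 4139 / 4237 * 100 = 97.7%

97.7%
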